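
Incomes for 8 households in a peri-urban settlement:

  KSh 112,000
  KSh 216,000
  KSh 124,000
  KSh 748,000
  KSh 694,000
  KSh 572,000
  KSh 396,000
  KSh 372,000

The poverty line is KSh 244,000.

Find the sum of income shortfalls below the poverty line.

KSh 280,000

Incomes under z: KSh 112,000, KSh 124,000, KSh 216,000 (q = 3 of N = 8).
Individual gaps: 244000−112000 = 132000; 244000−124000 = 120000; 244000−216000 = 28000.
Aggregate gap = KSh 280,000.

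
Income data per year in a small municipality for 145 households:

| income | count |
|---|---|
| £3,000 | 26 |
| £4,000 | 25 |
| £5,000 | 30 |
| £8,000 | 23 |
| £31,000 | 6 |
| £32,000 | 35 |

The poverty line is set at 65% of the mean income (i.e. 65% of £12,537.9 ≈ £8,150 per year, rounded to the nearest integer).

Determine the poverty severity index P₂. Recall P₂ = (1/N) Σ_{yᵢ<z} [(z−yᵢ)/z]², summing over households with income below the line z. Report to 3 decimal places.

Below z: 26×£3,000, 25×£4,000, 30×£5,000, 23×£8,000 (q = 104 of N = 145).
Relative gaps: (8150−3000)/8150 = 0.6319 (×26); (8150−4000)/8150 = 0.5092 (×25); (8150−5000)/8150 = 0.3865 (×30); (8150−8000)/8150 = 0.0184 (×23).
Squared: 0.3993 (×26); 0.2593 (×25); 0.1494 (×30); 0.0003 (×23).
Sum = 21.353306; P₂ = 21.353306 / 145 = 0.147.

0.147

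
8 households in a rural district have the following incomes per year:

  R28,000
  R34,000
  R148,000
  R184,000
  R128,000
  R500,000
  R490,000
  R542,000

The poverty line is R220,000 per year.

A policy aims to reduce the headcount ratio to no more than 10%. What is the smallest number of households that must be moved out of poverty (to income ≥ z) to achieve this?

5

5 of the 8 households are poor, so H = 5/8 = 0.625.
A headcount ratio of at most 10% allows at most ⌊0.10 × 8⌋ = 0 poor households.
So at least 5 − 0 = 5 must be lifted.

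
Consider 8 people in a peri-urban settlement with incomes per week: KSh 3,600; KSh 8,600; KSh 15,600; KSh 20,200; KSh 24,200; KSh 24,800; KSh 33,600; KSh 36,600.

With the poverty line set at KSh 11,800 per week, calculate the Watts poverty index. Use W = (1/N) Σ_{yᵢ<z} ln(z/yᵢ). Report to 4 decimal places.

0.1879

Below z: KSh 3,600, KSh 8,600 (q = 2 of N = 8).
Log shortfalls: ln(11800/3600) = 1.1872; ln(11800/8600) = 0.3163.
W = 1.503503 / 8 = 0.1879.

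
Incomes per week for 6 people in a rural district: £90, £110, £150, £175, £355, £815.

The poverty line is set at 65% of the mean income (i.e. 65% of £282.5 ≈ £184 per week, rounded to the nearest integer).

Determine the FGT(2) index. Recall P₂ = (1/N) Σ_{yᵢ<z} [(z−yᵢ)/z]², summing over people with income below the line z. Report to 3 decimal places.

0.077

Below z: £90, £110, £150, £175 (q = 4 of N = 6).
Shortfall ratios: (184−90)/184 = 0.5109; (184−110)/184 = 0.4022; (184−150)/184 = 0.1848; (184−175)/184 = 0.0489.
Squared: 0.2610; 0.1617; 0.0341; 0.0024.
Sum = 0.459269; P₂ = 0.459269 / 6 = 0.077.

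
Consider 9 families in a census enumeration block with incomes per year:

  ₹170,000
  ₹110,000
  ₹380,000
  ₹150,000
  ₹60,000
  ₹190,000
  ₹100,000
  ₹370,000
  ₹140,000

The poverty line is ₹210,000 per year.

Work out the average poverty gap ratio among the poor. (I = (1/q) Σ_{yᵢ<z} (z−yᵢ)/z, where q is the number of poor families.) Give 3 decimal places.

Below z: ₹60,000, ₹100,000, ₹110,000, ₹140,000, ₹150,000, ₹170,000, ₹190,000 (q = 7 of N = 9).
Shortfall ratios (z−y)/z: 0.7143, 0.5238, 0.4762, 0.3333, 0.2857, 0.1905, 0.0952; sum = 2.619048.
I averages over the q = 7 poor units only: 2.619048 / 7 = 0.374.

0.374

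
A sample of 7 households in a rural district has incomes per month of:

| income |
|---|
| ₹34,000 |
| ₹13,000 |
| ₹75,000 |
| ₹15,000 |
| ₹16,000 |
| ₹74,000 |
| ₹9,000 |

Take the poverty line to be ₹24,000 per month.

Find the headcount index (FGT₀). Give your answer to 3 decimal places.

0.571

4 of the 7 households have income below ₹24,000.
H = 4/7 = 0.571.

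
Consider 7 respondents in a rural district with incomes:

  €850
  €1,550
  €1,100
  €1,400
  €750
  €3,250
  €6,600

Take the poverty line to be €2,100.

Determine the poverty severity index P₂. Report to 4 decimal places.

0.1677

Incomes under z: €750, €850, €1,100, €1,400, €1,550 (q = 5 of N = 7).
Normalized shortfalls: (2100−750)/2100 = 0.6429; (2100−850)/2100 = 0.5952; (2100−1100)/2100 = 0.4762; (2100−1400)/2100 = 0.3333; (2100−1550)/2100 = 0.2619.
Squared: 0.4133; 0.3543; 0.2268; 0.1111; 0.0686.
Sum = 1.174036; P₂ = 1.174036 / 7 = 0.1677.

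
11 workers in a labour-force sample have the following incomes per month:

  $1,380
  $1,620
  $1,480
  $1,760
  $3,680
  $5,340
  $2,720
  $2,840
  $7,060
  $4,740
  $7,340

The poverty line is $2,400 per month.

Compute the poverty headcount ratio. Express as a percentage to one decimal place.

36.4%

4 of the 11 workers have income below $2,400.
H = 4/11 = 36.4%.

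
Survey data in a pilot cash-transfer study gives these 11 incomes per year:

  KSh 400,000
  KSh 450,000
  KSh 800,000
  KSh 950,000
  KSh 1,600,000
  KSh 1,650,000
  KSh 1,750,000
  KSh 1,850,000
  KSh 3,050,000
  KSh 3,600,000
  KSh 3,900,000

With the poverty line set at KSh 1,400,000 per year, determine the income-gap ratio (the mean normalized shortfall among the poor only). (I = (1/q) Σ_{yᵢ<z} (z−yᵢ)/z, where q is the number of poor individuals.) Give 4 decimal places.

Below the line: KSh 400,000, KSh 450,000, KSh 800,000, KSh 950,000 (q = 4 of N = 11).
Relative gaps: 0.7143, 0.6786, 0.4286, 0.3214; sum = 2.142857.
The income-gap ratio divides by q (the poor only): 2.142857 / 4 = 0.5357.

0.5357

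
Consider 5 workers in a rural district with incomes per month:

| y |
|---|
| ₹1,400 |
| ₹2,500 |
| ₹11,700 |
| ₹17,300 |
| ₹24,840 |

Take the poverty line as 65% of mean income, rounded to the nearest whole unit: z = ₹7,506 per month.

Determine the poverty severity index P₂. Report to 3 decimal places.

0.221

Incomes under z: ₹1,400, ₹2,500 (q = 2 of N = 5).
Relative gaps: (7506−1400)/7506 = 0.8135; (7506−2500)/7506 = 0.6669.
Squared: 0.6618; 0.4448.
Sum = 1.106554; P₂ = 1.106554 / 5 = 0.221.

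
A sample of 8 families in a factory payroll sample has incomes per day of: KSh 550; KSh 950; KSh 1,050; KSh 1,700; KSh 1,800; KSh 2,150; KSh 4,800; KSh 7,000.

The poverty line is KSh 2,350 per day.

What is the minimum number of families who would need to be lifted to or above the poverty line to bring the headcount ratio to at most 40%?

3

6 of the 8 families are poor, so H = 6/8 = 0.750.
A headcount ratio of at most 40% allows at most ⌊0.40 × 8⌋ = 3 poor families.
So at least 6 − 3 = 3 must be lifted.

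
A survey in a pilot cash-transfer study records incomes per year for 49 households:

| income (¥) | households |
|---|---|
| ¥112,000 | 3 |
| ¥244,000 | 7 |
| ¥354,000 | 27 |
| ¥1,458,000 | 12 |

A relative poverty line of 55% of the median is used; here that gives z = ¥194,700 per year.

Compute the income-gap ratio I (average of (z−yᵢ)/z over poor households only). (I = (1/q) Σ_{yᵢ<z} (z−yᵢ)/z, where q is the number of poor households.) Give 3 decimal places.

Below the line: 3×¥112,000 (q = 3 of N = 49).
Relative gaps: 0.4248 (×3); sum = 1.274268.
I averages over the q = 3 poor units only: 1.274268 / 3 = 0.425.

0.425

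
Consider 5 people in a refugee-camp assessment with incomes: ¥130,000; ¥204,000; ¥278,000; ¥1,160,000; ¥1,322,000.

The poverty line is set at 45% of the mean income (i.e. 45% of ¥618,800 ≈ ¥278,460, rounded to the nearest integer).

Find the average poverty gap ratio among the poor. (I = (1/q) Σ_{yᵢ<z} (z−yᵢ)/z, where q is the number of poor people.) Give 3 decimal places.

0.267

Below the line: ¥130,000, ¥204,000, ¥278,000 (q = 3 of N = 5).
Shortfall ratios (z−y)/z: 0.5331, 0.2674, 0.0017; sum = 0.802198.
The income-gap ratio divides by q (the poor only): 0.802198 / 3 = 0.267.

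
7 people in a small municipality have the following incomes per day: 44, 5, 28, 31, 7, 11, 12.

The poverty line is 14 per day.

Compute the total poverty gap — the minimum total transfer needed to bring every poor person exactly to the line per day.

21

Below the line: 5, 7, 11, 12 (q = 4 of N = 7).
Individual gaps: 14−5 = 9; 14−7 = 7; 14−11 = 3; 14−12 = 2.
Aggregate gap = 21.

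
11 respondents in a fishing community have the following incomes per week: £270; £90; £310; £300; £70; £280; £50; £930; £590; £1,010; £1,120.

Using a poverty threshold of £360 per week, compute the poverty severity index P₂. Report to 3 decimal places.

Below the line: £50, £70, £90, £270, £280, £300, £310 (q = 7 of N = 11).
Normalized shortfalls: (360−50)/360 = 0.8611; (360−70)/360 = 0.8056; (360−90)/360 = 0.7500; (360−270)/360 = 0.2500; (360−280)/360 = 0.2222; (360−300)/360 = 0.1667; (360−310)/360 = 0.1389.
Squared: 0.7415; 0.6489; 0.5625; 0.0625; 0.0494; 0.0278; 0.0193.
Sum = 2.111883; P₂ = 2.111883 / 11 = 0.192.

0.192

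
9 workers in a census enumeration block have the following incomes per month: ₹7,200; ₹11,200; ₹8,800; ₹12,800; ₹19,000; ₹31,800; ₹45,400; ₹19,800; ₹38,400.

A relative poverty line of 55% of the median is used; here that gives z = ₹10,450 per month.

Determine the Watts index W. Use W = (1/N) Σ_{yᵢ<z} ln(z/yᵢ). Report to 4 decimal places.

0.0605

Poor units: ₹7,200, ₹8,800 (q = 2 of N = 9).
Log shortfalls: ln(10450/7200) = 0.3725; ln(10450/8800) = 0.1719.
W = 0.544371 / 9 = 0.0605.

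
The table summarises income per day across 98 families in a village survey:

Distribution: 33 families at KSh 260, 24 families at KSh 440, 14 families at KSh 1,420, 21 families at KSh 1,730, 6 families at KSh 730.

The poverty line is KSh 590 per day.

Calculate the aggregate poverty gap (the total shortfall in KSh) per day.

KSh 14,490

Poor units: 33×KSh 260, 24×KSh 440 (q = 57 of N = 98).
Individual gaps: 33×(590−260) = 10890; 24×(590−440) = 3600.
Aggregate gap = KSh 14,490.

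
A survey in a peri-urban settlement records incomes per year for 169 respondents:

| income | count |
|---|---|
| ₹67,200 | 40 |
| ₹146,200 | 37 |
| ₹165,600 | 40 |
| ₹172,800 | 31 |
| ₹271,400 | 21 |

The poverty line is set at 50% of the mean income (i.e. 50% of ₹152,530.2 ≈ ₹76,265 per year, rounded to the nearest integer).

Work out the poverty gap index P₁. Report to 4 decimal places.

Incomes under z: 40×₹67,200 (q = 40 of N = 169).
Gap ratios (z−y)/z: (76265−67200)/76265 = 0.1189 (×40).
Sum of shortfalls = 4.754475; P₁ averages over all N: 4.754475 / 169 = 0.0281.

0.0281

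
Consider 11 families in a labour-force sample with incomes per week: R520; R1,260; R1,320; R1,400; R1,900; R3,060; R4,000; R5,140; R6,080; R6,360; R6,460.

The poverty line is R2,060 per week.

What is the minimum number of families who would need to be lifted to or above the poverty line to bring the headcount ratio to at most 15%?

5 of the 11 families are poor, so H = 5/11 = 0.455.
A headcount ratio of at most 15% allows at most ⌊0.15 × 11⌋ = 1 poor families.
So at least 5 − 1 = 4 must be lifted.

4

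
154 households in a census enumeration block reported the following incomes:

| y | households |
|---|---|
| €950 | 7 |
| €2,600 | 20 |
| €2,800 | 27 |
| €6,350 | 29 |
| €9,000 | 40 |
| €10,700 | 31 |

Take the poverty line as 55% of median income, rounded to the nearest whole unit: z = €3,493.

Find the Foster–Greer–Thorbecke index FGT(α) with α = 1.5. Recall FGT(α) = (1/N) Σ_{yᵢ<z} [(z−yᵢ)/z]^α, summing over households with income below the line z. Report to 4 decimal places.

0.0605

Below the line: 7×€950, 20×€2,600, 27×€2,800 (q = 54 of N = 154).
Relative gaps: (3493−950)/3493 = 0.7280 (×7); (3493−2600)/3493 = 0.2557 (×20); (3493−2800)/3493 = 0.1984 (×27).
Raised to α = 1.5: 0.62119 (×7); 0.12926 (×20); 0.08837 (×27).
Sum = 9.319566; FGT(1.5) = 9.319566 / 154 = 0.0605.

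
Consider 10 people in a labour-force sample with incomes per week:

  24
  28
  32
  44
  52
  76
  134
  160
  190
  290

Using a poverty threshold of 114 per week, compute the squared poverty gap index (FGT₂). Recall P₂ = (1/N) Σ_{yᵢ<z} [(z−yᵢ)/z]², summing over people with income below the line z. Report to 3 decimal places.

0.249

Incomes under z: 24, 28, 32, 44, 52, 76 (q = 6 of N = 10).
Relative gaps: (114−24)/114 = 0.7895; (114−28)/114 = 0.7544; (114−32)/114 = 0.7193; (114−44)/114 = 0.6140; (114−52)/114 = 0.5439; (114−76)/114 = 0.3333.
Squared: 0.6233; 0.5691; 0.5174; 0.3770; 0.2958; 0.1111.
Sum = 2.493690; P₂ = 2.493690 / 10 = 0.249.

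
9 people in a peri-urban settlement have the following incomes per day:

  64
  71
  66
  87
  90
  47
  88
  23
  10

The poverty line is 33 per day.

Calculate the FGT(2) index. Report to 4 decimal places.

0.0642

Below z: 10, 23 (q = 2 of N = 9).
Gap ratios (z−y)/z: (33−10)/33 = 0.6970; (33−23)/33 = 0.3030.
Squared: 0.4858; 0.0918.
Sum = 0.577594; P₂ = 0.577594 / 9 = 0.0642.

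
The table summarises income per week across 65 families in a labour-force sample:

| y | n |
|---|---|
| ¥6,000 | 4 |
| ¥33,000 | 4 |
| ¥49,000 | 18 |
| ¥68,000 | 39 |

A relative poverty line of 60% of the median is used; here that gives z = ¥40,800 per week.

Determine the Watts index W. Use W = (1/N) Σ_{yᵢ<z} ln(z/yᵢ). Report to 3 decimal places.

Incomes under z: 4×¥6,000, 4×¥33,000 (q = 8 of N = 65).
Log gaps: ln(40800/6000) = 1.9169 (×4); ln(40800/33000) = 0.2122 (×4).
W = 8.516389 / 65 = 0.131.

0.131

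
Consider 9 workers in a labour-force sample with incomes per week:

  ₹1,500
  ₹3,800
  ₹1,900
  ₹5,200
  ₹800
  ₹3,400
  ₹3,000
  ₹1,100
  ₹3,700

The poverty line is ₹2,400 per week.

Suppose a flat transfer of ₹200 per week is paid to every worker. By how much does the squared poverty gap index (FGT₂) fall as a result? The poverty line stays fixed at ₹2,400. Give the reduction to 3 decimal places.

Before: below the line — ₹800, ₹1,100, ₹1,500, ₹1,900; squared poverty gap index (FGT₂) = 0.10243.
After the ₹200 transfer: below the line — ₹1,000, ₹1,300, ₹1,700, ₹2,100; squared poverty gap index (FGT₂) = 0.07234.
Reduction = 0.10243 − 0.07234 = 0.030.

0.030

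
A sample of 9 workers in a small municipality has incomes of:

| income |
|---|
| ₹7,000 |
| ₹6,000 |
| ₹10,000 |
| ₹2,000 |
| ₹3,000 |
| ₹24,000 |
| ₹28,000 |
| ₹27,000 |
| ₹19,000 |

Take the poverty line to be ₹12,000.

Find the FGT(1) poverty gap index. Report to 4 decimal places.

0.2963

Below z: ₹2,000, ₹3,000, ₹6,000, ₹7,000, ₹10,000 (q = 5 of N = 9).
Relative gaps: (12000−2000)/12000 = 0.8333; (12000−3000)/12000 = 0.7500; (12000−6000)/12000 = 0.5000; (12000−7000)/12000 = 0.4167; (12000−10000)/12000 = 0.1667.
Σ = 2.666667. Dividing by the full population N = 9 gives P₁ = 0.2963.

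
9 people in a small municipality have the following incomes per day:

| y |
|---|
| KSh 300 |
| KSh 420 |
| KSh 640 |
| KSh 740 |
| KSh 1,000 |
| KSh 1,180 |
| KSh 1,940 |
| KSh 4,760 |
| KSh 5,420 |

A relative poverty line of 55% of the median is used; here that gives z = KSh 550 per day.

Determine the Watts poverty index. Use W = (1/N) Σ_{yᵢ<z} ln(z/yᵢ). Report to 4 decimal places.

Incomes under z: KSh 300, KSh 420 (q = 2 of N = 9).
ln(z/y) terms: ln(550/300) = 0.6061; ln(550/420) = 0.2697.
W = 0.875799 / 9 = 0.0973.

0.0973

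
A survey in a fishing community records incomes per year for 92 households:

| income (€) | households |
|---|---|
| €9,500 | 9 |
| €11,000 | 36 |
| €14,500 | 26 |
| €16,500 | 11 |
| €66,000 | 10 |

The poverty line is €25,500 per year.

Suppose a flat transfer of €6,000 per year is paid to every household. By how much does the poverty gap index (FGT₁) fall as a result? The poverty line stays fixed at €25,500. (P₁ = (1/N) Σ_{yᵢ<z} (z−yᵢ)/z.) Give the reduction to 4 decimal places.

0.2097

Before: below the line — 9×€9,500, 36×€11,000, 26×€14,500, 11×€16,500; poverty gap index (FGT₁) = 0.447997.
After the €6,000 transfer: below the line — 9×€15,500, 36×€17,000, 26×€20,500, 11×€22,500; poverty gap index (FGT₁) = 0.238278.
Reduction = 0.447997 − 0.238278 = 0.2097.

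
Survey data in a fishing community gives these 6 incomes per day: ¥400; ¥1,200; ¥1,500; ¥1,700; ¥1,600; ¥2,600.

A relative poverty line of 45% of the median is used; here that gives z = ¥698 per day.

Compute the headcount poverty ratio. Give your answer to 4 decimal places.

1 of the 6 individuals have income below ¥698.
H = 1/6 = 0.1667.

0.1667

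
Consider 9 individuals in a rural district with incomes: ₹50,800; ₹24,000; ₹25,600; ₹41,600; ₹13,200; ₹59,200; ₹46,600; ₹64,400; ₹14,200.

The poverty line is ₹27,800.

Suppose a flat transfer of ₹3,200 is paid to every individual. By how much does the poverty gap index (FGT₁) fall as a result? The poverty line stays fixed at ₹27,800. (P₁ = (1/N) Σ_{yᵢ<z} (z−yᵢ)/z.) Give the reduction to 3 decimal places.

Before: below the line — ₹13,200, ₹14,200, ₹24,000, ₹25,600; poverty gap index (FGT₁) = 0.13669.
After the ₹3,200 transfer: below the line — ₹16,400, ₹17,400, ₹27,200; poverty gap index (FGT₁) = 0.08953.
Reduction = 0.13669 − 0.08953 = 0.047.

0.047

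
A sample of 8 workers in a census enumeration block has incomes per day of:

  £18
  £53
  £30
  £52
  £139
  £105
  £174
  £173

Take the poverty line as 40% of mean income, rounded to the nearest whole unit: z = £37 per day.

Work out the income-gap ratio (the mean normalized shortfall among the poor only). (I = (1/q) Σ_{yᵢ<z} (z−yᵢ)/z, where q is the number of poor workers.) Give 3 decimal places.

0.351

Below the line: £18, £30 (q = 2 of N = 8).
Shortfall ratios (z−y)/z: 0.5135, 0.1892; sum = 0.702703.
I averages over the q = 2 poor units only: 0.702703 / 2 = 0.351.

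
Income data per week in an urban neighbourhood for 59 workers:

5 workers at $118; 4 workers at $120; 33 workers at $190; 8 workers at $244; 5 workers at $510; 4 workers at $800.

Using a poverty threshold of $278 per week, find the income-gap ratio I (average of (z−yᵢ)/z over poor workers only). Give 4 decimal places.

0.3315

Incomes under z: 5×$118, 4×$120, 33×$190, 8×$244 (q = 50 of N = 59).
Shortfall ratios (z−y)/z: 0.5755 (×5), 0.5683 (×4), 0.3165 (×33), 0.1223 (×8); sum = 16.575540.
The income-gap ratio divides by q (the poor only): 16.575540 / 50 = 0.3315.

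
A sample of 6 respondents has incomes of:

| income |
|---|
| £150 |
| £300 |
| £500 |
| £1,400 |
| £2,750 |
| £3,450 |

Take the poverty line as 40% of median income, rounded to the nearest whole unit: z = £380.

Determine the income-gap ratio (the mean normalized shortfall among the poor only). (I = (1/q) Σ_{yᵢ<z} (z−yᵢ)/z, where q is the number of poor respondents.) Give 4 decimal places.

Poor units: £150, £300 (q = 2 of N = 6).
Relative gaps: 0.6053, 0.2105; sum = 0.815789.
The income-gap ratio divides by q (the poor only): 0.815789 / 2 = 0.4079.

0.4079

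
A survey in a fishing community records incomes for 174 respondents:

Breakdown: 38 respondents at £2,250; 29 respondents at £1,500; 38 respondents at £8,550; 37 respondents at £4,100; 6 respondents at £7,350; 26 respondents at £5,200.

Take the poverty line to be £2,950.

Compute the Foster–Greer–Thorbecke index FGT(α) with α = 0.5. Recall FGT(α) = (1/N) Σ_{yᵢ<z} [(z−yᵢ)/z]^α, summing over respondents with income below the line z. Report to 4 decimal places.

Incomes under z: 29×£1,500, 38×£2,250 (q = 67 of N = 174).
Gap ratios (z−y)/z: (2950−1500)/2950 = 0.4915 (×29); (2950−2250)/2950 = 0.2373 (×38).
Raised to α = 0.5: 0.70109 (×29); 0.48712 (×38).
Sum = 38.842221; FGT(0.5) = 38.842221 / 174 = 0.2232.

0.2232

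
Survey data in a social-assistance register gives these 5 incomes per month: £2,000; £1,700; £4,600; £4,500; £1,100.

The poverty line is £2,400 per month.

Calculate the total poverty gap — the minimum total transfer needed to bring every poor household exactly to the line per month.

Poor units: £1,100, £1,700, £2,000 (q = 3 of N = 5).
Individual gaps: 2400−1100 = 1300; 2400−1700 = 700; 2400−2000 = 400.
Aggregate gap = £2,400.

£2,400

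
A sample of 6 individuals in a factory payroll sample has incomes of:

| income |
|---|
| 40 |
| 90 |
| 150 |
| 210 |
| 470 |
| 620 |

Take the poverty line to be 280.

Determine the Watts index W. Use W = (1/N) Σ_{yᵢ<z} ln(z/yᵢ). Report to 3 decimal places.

Below the line: 40, 90, 150, 210 (q = 4 of N = 6).
Log shortfalls: ln(280/40) = 1.9459; ln(280/90) = 1.1350; ln(280/150) = 0.6242; ln(280/210) = 0.2877.
W = 3.992726 / 6 = 0.665.

0.665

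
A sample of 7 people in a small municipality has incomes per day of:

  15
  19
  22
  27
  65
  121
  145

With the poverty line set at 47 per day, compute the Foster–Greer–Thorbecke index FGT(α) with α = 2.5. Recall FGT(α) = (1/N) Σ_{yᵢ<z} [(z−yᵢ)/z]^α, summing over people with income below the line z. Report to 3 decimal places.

0.140

Below the line: 15, 19, 22, 27 (q = 4 of N = 7).
Normalized shortfalls: (47−15)/47 = 0.6809; (47−19)/47 = 0.5957; (47−22)/47 = 0.5319; (47−27)/47 = 0.4255.
Raised to α = 2.5: 0.38250; 0.27394; 0.20635; 0.11812.
Sum = 0.980908; FGT(2.5) = 0.980908 / 7 = 0.140.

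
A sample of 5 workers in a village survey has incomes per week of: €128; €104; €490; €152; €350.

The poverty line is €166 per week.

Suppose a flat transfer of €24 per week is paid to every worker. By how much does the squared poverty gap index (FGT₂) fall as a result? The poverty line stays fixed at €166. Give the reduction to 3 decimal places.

0.028

Before: below the line — €104, €128, €152; squared poverty gap index (FGT₂) = 0.03980.
After the €24 transfer: below the line — €128, €152; squared poverty gap index (FGT₂) = 0.01190.
Reduction = 0.03980 − 0.01190 = 0.028.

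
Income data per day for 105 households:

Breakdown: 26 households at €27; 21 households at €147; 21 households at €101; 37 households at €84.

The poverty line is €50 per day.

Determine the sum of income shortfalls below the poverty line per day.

Below z: 26×€27 (q = 26 of N = 105).
Individual gaps: 26×(50−27) = 598.
Aggregate gap = €598.

€598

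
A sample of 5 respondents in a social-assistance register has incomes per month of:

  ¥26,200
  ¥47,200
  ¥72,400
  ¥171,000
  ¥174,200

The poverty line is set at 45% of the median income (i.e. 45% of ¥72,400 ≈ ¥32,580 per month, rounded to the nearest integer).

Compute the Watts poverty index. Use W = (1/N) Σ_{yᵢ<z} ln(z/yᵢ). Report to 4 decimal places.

0.0436

Below the line: ¥26,200 (q = 1 of N = 5).
ln(z/y) terms: ln(32580/26200) = 0.2179.
W = 0.217939 / 5 = 0.0436.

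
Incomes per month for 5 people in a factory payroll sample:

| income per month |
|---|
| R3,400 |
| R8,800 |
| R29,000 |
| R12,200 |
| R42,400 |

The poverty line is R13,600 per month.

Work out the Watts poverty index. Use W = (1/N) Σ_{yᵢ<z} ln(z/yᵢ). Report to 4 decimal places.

Poor units: R3,400, R8,800, R12,200 (q = 3 of N = 5).
ln(z/y) terms: ln(13600/3400) = 1.3863; ln(13600/8800) = 0.4353; ln(13600/12200) = 0.1086.
W = 1.930246 / 5 = 0.3860.

0.3860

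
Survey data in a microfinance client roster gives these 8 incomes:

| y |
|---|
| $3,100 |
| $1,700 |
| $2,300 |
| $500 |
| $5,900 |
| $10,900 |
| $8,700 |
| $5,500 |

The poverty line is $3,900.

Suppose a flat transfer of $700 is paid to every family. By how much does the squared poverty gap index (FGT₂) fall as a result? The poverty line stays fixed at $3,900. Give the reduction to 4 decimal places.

Before: below the line — $500, $1,700, $2,300, $3,100; squared poverty gap index (FGT₂) = 0.161078.
After the $700 transfer: below the line — $1,200, $2,400, $3,000, $3,800; squared poverty gap index (FGT₂) = 0.085141.
Reduction = 0.161078 − 0.085141 = 0.0759.

0.0759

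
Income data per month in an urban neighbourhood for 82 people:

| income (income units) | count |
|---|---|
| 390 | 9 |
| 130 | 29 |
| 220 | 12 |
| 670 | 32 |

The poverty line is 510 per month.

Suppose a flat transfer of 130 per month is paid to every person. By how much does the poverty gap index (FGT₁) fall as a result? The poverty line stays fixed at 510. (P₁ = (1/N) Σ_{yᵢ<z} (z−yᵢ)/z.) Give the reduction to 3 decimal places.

0.153

Before: below the line — 29×130, 12×220, 9×390; poverty gap index (FGT₁) = 0.37255.
After the 130 transfer: below the line — 29×260, 12×350; poverty gap index (FGT₁) = 0.21927.
Reduction = 0.37255 − 0.21927 = 0.153.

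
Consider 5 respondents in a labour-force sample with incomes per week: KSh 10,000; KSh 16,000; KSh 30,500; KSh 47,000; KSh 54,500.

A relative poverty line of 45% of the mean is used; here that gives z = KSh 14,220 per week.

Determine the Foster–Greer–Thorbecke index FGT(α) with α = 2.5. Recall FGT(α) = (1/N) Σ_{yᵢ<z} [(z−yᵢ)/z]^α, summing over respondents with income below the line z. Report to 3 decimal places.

0.010

Incomes under z: KSh 10,000 (q = 1 of N = 5).
Normalized shortfalls: (14220−10000)/14220 = 0.2968.
Raised to α = 2.5: 0.04798.
Sum = 0.047977; FGT(2.5) = 0.047977 / 5 = 0.010.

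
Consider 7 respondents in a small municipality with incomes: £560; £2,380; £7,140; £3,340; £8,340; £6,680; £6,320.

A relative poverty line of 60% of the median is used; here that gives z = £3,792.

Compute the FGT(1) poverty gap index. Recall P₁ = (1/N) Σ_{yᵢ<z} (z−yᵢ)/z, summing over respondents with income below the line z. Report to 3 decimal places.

0.192

Below z: £560, £2,380, £3,340 (q = 3 of N = 7).
Shortfall ratios: (3792−560)/3792 = 0.8523; (3792−2380)/3792 = 0.3724; (3792−3340)/3792 = 0.1192.
Σ = 1.343882. Dividing by the full population N = 7 gives P₁ = 0.192.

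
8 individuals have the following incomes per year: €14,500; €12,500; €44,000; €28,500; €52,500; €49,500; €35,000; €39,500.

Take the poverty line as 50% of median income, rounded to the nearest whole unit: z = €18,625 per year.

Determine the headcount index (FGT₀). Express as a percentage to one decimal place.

2 of the 8 individuals have income below €18,625.
H = 2/8 = 25.0%.

25.0%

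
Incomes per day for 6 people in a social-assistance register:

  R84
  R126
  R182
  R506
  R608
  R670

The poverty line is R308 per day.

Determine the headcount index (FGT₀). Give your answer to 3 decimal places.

0.500

3 of the 6 people have income below R308.
H = 3/6 = 0.500.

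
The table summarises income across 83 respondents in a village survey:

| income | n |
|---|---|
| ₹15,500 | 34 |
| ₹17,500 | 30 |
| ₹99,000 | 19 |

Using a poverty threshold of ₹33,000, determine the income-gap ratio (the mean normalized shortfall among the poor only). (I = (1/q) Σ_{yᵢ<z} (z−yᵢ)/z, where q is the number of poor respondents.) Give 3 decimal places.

0.502

Incomes under z: 34×₹15,500, 30×₹17,500 (q = 64 of N = 83).
Relative gaps: 0.5303 (×34), 0.4697 (×30); sum = 32.121212.
I averages over the q = 64 poor units only: 32.121212 / 64 = 0.502.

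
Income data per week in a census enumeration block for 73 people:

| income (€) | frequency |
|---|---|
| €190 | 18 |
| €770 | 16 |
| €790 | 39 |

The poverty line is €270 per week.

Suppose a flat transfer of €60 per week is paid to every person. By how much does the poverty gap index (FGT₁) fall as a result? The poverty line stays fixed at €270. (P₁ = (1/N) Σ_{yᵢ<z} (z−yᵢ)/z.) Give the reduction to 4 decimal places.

Before: below the line — 18×€190; poverty gap index (FGT₁) = 0.073059.
After the €60 transfer: below the line — 18×€250; poverty gap index (FGT₁) = 0.018265.
Reduction = 0.073059 − 0.018265 = 0.0548.

0.0548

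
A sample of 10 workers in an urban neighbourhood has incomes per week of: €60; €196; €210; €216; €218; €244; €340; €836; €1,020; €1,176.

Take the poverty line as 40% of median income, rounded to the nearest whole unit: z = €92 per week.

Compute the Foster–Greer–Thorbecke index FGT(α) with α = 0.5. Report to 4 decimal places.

Below the line: €60 (q = 1 of N = 10).
Normalized shortfalls: (92−60)/92 = 0.3478.
Raised to α = 0.5: 0.58977.
Sum = 0.589768; FGT(0.5) = 0.589768 / 10 = 0.0590.

0.0590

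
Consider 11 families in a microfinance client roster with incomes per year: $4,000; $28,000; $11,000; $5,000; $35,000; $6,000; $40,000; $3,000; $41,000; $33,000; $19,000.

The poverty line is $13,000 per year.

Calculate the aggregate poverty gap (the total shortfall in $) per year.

$36,000

Poor units: $3,000, $4,000, $5,000, $6,000, $11,000 (q = 5 of N = 11).
Individual gaps: 13000−3000 = 10000; 13000−4000 = 9000; 13000−5000 = 8000; 13000−6000 = 7000; 13000−11000 = 2000.
Aggregate gap = $36,000.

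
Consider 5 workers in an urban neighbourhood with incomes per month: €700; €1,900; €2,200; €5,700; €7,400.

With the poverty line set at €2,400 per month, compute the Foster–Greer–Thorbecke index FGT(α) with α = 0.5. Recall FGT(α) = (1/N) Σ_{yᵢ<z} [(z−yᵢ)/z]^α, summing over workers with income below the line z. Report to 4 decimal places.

Below z: €700, €1,900, €2,200 (q = 3 of N = 5).
Shortfall ratios: (2400−700)/2400 = 0.7083; (2400−1900)/2400 = 0.2083; (2400−2200)/2400 = 0.0833.
Raised to α = 0.5: 0.84163; 0.45644; 0.28868.
Sum = 1.586736; FGT(0.5) = 1.586736 / 5 = 0.3173.

0.3173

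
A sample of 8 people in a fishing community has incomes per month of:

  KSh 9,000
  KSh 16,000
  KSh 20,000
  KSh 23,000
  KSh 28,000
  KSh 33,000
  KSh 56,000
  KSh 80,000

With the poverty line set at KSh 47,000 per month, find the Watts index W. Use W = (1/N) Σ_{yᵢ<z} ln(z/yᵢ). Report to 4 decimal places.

0.6464

Below the line: KSh 9,000, KSh 16,000, KSh 20,000, KSh 23,000, KSh 28,000, KSh 33,000 (q = 6 of N = 8).
Log shortfalls: ln(47000/9000) = 1.6529; ln(47000/16000) = 1.0776; ln(47000/20000) = 0.8544; ln(47000/23000) = 0.7147; ln(47000/28000) = 0.5179; ln(47000/33000) = 0.3536.
W = 5.171134 / 8 = 0.6464.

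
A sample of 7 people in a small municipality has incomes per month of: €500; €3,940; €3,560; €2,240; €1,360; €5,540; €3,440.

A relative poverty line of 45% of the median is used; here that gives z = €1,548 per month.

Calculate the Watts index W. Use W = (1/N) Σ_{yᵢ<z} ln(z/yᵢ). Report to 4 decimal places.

Poor units: €500, €1,360 (q = 2 of N = 7).
Log shortfalls: ln(1548/500) = 1.1301; ln(1548/1360) = 0.1295.
W = 1.259590 / 7 = 0.1799.

0.1799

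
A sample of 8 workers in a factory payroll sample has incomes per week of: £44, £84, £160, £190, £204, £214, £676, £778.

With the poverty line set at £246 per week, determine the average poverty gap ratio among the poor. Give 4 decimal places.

Incomes under z: £44, £84, £160, £190, £204, £214 (q = 6 of N = 8).
Shortfall ratios (z−y)/z: 0.8211, 0.6585, 0.3496, 0.2276, 0.1707, 0.1301; sum = 2.357724.
I averages over the q = 6 poor units only: 2.357724 / 6 = 0.3930.

0.3930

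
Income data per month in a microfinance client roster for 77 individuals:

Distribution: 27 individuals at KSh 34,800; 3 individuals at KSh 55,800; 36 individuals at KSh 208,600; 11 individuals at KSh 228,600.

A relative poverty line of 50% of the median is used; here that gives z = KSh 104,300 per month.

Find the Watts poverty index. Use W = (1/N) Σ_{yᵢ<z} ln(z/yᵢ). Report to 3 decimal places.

0.409

Below z: 27×KSh 34,800, 3×KSh 55,800 (q = 30 of N = 77).
Log gaps: ln(104300/34800) = 1.0977 (×27); ln(104300/55800) = 0.6255 (×3).
W = 31.513150 / 77 = 0.409.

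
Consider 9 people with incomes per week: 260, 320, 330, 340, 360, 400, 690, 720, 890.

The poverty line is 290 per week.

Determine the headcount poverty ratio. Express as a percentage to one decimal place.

11.1%

1 of the 9 people have income below 290.
H = 1/9 = 11.1%.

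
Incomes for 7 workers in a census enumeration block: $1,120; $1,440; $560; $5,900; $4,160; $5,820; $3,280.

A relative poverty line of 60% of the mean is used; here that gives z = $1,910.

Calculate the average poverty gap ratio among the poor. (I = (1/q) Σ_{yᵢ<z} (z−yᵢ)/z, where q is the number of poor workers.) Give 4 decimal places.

Poor units: $560, $1,120, $1,440 (q = 3 of N = 7).
Relative gaps: 0.7068, 0.4136, 0.2461; sum = 1.366492.
I averages over the q = 3 poor units only: 1.366492 / 3 = 0.4555.

0.4555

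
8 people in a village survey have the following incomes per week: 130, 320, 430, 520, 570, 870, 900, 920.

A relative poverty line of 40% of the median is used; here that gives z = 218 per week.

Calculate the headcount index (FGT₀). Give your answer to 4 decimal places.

1 of the 8 people have income below 218.
H = 1/8 = 0.1250.

0.1250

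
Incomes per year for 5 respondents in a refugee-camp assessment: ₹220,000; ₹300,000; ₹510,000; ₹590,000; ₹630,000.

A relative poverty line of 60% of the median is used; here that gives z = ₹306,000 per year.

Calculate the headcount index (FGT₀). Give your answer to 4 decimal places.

2 of the 5 respondents have income below ₹306,000.
H = 2/5 = 0.4000.

0.4000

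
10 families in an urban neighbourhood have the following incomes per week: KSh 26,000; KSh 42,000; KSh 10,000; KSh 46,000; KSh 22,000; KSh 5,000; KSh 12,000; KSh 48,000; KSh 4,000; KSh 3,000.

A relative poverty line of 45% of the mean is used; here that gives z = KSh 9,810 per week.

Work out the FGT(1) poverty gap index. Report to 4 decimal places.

Poor units: KSh 3,000, KSh 4,000, KSh 5,000 (q = 3 of N = 10).
Shortfall ratios: (9810−3000)/9810 = 0.6942; (9810−4000)/9810 = 0.5923; (9810−5000)/9810 = 0.4903.
Σ = 1.776758. Dividing by the full population N = 10 gives P₁ = 0.1777.

0.1777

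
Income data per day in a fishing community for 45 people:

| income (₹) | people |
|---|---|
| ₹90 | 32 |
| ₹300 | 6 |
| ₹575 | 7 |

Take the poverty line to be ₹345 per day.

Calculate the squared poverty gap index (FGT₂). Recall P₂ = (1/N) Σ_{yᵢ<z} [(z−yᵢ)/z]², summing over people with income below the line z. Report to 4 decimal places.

Poor units: 32×₹90, 6×₹300 (q = 38 of N = 45).
Shortfall ratios: (345−90)/345 = 0.7391 (×32); (345−300)/345 = 0.1304 (×6).
Squared: 0.5463 (×32); 0.0170 (×6).
Sum = 17.584121; P₂ = 17.584121 / 45 = 0.3908.

0.3908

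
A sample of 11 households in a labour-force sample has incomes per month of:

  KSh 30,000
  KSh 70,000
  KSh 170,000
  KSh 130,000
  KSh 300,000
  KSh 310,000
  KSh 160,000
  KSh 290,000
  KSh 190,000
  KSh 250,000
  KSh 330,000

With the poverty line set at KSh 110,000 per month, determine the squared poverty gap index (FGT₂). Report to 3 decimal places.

Below z: KSh 30,000, KSh 70,000 (q = 2 of N = 11).
Normalized shortfalls: (110000−30000)/110000 = 0.7273; (110000−70000)/110000 = 0.3636.
Squared: 0.5289; 0.1322.
Sum = 0.661157; P₂ = 0.661157 / 11 = 0.060.

0.060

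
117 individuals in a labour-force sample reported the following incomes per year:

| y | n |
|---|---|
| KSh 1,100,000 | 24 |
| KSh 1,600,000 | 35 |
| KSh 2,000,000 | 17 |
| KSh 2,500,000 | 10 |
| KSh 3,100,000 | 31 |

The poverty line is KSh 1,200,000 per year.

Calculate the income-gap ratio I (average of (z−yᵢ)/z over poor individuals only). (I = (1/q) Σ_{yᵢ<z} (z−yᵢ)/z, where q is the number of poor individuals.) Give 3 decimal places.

0.083

Poor units: 24×KSh 1,100,000 (q = 24 of N = 117).
Relative gaps: 0.0833 (×24); sum = 2.000000.
I averages over the q = 24 poor units only: 2.000000 / 24 = 0.083.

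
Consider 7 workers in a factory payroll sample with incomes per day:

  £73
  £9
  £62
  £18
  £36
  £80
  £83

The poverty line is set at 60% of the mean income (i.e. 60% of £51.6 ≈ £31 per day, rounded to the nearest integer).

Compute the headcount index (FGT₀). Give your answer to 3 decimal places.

2 of the 7 workers have income below £31.
H = 2/7 = 0.286.

0.286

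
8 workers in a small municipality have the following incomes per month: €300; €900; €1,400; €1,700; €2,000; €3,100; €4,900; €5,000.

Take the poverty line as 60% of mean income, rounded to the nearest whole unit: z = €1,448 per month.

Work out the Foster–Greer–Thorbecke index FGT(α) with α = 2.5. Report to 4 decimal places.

0.0810

Poor units: €300, €900, €1,400 (q = 3 of N = 8).
Shortfall ratios: (1448−300)/1448 = 0.7928; (1448−900)/1448 = 0.3785; (1448−1400)/1448 = 0.0331.
Raised to α = 2.5: 0.55967; 0.08811; 0.00020.
Sum = 0.647983; FGT(2.5) = 0.647983 / 8 = 0.0810.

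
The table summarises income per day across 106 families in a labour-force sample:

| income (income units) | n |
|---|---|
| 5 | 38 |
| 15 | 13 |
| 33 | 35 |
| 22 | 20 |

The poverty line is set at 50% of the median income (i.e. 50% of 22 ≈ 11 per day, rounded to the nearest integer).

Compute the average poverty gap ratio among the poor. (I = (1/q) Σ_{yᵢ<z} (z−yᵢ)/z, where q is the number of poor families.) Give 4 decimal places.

0.5455

Incomes under z: 38×5 (q = 38 of N = 106).
Shortfall ratios (z−y)/z: 0.5455 (×38); sum = 20.727273.
The income-gap ratio divides by q (the poor only): 20.727273 / 38 = 0.5455.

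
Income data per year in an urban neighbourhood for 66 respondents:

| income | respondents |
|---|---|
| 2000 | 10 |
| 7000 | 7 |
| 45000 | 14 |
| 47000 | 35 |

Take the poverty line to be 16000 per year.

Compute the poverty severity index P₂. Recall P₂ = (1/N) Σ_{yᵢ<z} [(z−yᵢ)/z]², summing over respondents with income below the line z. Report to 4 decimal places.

0.1496

Below the line: 10×2000, 7×7000 (q = 17 of N = 66).
Shortfall ratios: (16000−2000)/16000 = 0.8750 (×10); (16000−7000)/16000 = 0.5625 (×7).
Squared: 0.7656 (×10); 0.3164 (×7).
Sum = 9.871094; P₂ = 9.871094 / 66 = 0.1496.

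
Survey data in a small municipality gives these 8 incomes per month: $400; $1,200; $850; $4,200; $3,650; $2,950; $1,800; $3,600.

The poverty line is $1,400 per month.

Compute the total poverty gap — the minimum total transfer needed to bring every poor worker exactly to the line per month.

$1,750

Incomes under z: $400, $850, $1,200 (q = 3 of N = 8).
Individual gaps: 1400−400 = 1000; 1400−850 = 550; 1400−1200 = 200.
Aggregate gap = $1,750.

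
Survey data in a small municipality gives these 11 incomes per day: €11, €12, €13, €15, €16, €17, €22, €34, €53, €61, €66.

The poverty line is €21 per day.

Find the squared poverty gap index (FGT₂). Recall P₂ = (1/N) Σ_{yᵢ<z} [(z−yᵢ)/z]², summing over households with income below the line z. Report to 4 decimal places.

0.0664

Poor units: €11, €12, €13, €15, €16, €17 (q = 6 of N = 11).
Normalized shortfalls: (21−11)/21 = 0.4762; (21−12)/21 = 0.4286; (21−13)/21 = 0.3810; (21−15)/21 = 0.2857; (21−16)/21 = 0.2381; (21−17)/21 = 0.1905.
Squared: 0.2268; 0.1837; 0.1451; 0.0816; 0.0567; 0.0363.
Sum = 0.730159; P₂ = 0.730159 / 11 = 0.0664.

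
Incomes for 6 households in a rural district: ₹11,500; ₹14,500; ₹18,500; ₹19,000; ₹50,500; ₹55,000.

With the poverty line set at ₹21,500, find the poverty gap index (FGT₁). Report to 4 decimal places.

Below the line: ₹11,500, ₹14,500, ₹18,500, ₹19,000 (q = 4 of N = 6).
Normalized shortfalls: (21500−11500)/21500 = 0.4651; (21500−14500)/21500 = 0.3256; (21500−18500)/21500 = 0.1395; (21500−19000)/21500 = 0.1163.
Sum of shortfalls = 1.046512; P₁ averages over all N: 1.046512 / 6 = 0.1744.

0.1744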